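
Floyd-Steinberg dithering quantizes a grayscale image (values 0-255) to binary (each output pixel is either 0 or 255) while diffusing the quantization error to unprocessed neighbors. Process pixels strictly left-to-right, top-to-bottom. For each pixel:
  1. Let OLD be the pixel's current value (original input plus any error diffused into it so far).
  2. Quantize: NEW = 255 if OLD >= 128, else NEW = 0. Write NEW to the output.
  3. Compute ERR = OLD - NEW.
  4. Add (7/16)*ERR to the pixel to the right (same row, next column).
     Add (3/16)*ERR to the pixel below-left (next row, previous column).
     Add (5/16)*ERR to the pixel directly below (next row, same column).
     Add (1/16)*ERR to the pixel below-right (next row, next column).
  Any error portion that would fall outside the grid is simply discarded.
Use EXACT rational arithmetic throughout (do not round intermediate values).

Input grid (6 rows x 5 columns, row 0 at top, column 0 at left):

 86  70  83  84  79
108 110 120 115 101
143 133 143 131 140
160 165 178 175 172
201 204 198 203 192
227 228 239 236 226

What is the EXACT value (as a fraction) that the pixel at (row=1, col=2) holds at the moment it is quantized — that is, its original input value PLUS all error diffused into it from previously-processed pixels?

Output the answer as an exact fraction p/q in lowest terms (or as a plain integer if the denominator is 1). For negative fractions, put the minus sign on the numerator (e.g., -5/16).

(0,0): OLD=86 → NEW=0, ERR=86
(0,1): OLD=861/8 → NEW=0, ERR=861/8
(0,2): OLD=16651/128 → NEW=255, ERR=-15989/128
(0,3): OLD=60109/2048 → NEW=0, ERR=60109/2048
(0,4): OLD=3009435/32768 → NEW=0, ERR=3009435/32768
(1,0): OLD=19847/128 → NEW=255, ERR=-12793/128
(1,1): OLD=83825/1024 → NEW=0, ERR=83825/1024
(1,2): OLD=4227333/32768 → NEW=255, ERR=-4128507/32768
Target (1,2): original=120, with diffused error = 4227333/32768

Answer: 4227333/32768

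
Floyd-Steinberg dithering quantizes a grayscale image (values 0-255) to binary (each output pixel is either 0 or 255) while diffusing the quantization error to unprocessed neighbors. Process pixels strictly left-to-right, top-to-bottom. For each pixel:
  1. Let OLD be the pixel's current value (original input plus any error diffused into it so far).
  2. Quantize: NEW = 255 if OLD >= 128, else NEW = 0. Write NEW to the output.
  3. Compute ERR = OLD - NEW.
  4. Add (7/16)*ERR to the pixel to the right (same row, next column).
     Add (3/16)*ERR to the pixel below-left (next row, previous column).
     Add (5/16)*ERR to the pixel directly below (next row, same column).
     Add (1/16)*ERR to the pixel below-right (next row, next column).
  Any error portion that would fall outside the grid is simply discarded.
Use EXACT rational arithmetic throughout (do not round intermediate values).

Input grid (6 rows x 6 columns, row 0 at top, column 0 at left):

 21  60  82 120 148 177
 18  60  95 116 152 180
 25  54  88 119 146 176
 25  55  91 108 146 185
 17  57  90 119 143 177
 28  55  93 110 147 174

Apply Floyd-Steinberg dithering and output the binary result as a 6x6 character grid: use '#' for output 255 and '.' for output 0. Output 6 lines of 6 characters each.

(0,0): OLD=21 → NEW=0, ERR=21
(0,1): OLD=1107/16 → NEW=0, ERR=1107/16
(0,2): OLD=28741/256 → NEW=0, ERR=28741/256
(0,3): OLD=692707/4096 → NEW=255, ERR=-351773/4096
(0,4): OLD=7236917/65536 → NEW=0, ERR=7236917/65536
(0,5): OLD=236256371/1048576 → NEW=255, ERR=-31130509/1048576
(1,0): OLD=9609/256 → NEW=0, ERR=9609/256
(1,1): OLD=246591/2048 → NEW=0, ERR=246591/2048
(1,2): OLD=11205547/65536 → NEW=255, ERR=-5506133/65536
(1,3): OLD=21004623/262144 → NEW=0, ERR=21004623/262144
(1,4): OLD=3533774221/16777216 → NEW=255, ERR=-744415859/16777216
(1,5): OLD=42469681099/268435456 → NEW=255, ERR=-25981360181/268435456
(2,0): OLD=1943333/32768 → NEW=0, ERR=1943333/32768
(2,1): OLD=109225831/1048576 → NEW=0, ERR=109225831/1048576
(2,2): OLD=2178795253/16777216 → NEW=255, ERR=-2099394827/16777216
(2,3): OLD=10163358605/134217728 → NEW=0, ERR=10163358605/134217728
(2,4): OLD=653363630375/4294967296 → NEW=255, ERR=-441853030105/4294967296
(2,5): OLD=6732577420417/68719476736 → NEW=0, ERR=6732577420417/68719476736
(3,0): OLD=1058041173/16777216 → NEW=0, ERR=1058041173/16777216
(3,1): OLD=12802553393/134217728 → NEW=0, ERR=12802553393/134217728
(3,2): OLD=122767037411/1073741824 → NEW=0, ERR=122767037411/1073741824
(3,3): OLD=10622313745769/68719476736 → NEW=255, ERR=-6901152821911/68719476736
(3,4): OLD=51136878680265/549755813888 → NEW=0, ERR=51136878680265/549755813888
(3,5): OLD=2197981268833575/8796093022208 → NEW=255, ERR=-45022451829465/8796093022208
(4,0): OLD=117236529115/2147483648 → NEW=0, ERR=117236529115/2147483648
(4,1): OLD=4675396556831/34359738368 → NEW=255, ERR=-4086336727009/34359738368
(4,2): OLD=66884233164717/1099511627776 → NEW=0, ERR=66884233164717/1099511627776
(4,3): OLD=2442102264076097/17592186044416 → NEW=255, ERR=-2043905177249983/17592186044416
(4,4): OLD=32088656184330321/281474976710656 → NEW=0, ERR=32088656184330321/281474976710656
(4,5): OLD=1040736216926471319/4503599627370496 → NEW=255, ERR=-107681688053005161/4503599627370496
(5,0): OLD=12513074937037/549755813888 → NEW=0, ERR=12513074937037/549755813888
(5,1): OLD=749617207640989/17592186044416 → NEW=0, ERR=749617207640989/17592186044416
(5,2): OLD=14275656002388367/140737488355328 → NEW=0, ERR=14275656002388367/140737488355328
(5,3): OLD=645131061107351573/4503599627370496 → NEW=255, ERR=-503286843872124907/4503599627370496
(5,4): OLD=1098783265210243349/9007199254740992 → NEW=0, ERR=1098783265210243349/9007199254740992
(5,5): OLD=32717545699039143833/144115188075855872 → NEW=255, ERR=-4031827260304103527/144115188075855872
Row 0: ...#.#
Row 1: ..#.##
Row 2: ..#.#.
Row 3: ...#.#
Row 4: .#.#.#
Row 5: ...#.#

Answer: ...#.#
..#.##
..#.#.
...#.#
.#.#.#
...#.#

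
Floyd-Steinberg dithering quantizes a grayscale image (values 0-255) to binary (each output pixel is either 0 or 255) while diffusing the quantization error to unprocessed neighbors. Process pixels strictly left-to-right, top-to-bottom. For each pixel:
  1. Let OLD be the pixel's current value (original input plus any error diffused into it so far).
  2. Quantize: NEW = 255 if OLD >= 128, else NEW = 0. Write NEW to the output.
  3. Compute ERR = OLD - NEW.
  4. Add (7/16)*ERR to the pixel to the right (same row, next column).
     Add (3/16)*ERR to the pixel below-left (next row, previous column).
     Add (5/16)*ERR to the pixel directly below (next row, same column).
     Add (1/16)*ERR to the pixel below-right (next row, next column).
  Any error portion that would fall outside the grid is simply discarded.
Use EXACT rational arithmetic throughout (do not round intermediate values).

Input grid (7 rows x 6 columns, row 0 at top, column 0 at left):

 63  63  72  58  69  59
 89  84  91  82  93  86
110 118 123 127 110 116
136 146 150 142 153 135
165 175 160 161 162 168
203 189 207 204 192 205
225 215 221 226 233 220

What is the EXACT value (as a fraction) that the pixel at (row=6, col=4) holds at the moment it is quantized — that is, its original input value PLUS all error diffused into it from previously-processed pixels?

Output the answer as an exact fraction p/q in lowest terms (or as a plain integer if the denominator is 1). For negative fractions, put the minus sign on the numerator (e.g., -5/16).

Answer: 794560767481439794661/4611686018427387904

Derivation:
(0,0): OLD=63 → NEW=0, ERR=63
(0,1): OLD=1449/16 → NEW=0, ERR=1449/16
(0,2): OLD=28575/256 → NEW=0, ERR=28575/256
(0,3): OLD=437593/4096 → NEW=0, ERR=437593/4096
(0,4): OLD=7585135/65536 → NEW=0, ERR=7585135/65536
(0,5): OLD=114961929/1048576 → NEW=0, ERR=114961929/1048576
(1,0): OLD=32171/256 → NEW=0, ERR=32171/256
(1,1): OLD=393517/2048 → NEW=255, ERR=-128723/2048
(1,2): OLD=8131377/65536 → NEW=0, ERR=8131377/65536
(1,3): OLD=51995229/262144 → NEW=255, ERR=-14851491/262144
(1,4): OLD=2208159735/16777216 → NEW=255, ERR=-2070030345/16777216
(1,5): OLD=19733985681/268435456 → NEW=0, ERR=19733985681/268435456
(2,0): OLD=4505151/32768 → NEW=255, ERR=-3850689/32768
(2,1): OLD=81856549/1048576 → NEW=0, ERR=81856549/1048576
(2,2): OLD=3042979503/16777216 → NEW=255, ERR=-1235210577/16777216
(2,3): OLD=8281946615/134217728 → NEW=0, ERR=8281946615/134217728
(2,4): OLD=466785257829/4294967296 → NEW=0, ERR=466785257829/4294967296
(2,5): OLD=12287747192339/68719476736 → NEW=255, ERR=-5235719375341/68719476736
(3,0): OLD=1911160783/16777216 → NEW=0, ERR=1911160783/16777216
(3,1): OLD=26720520739/134217728 → NEW=255, ERR=-7504999901/134217728
(3,2): OLD=127751301465/1073741824 → NEW=0, ERR=127751301465/1073741824
(3,3): OLD=15744455461707/68719476736 → NEW=255, ERR=-1779011105973/68719476736
(3,4): OLD=90824110237547/549755813888 → NEW=255, ERR=-49363622303893/549755813888
(3,5): OLD=692246939859301/8796093022208 → NEW=0, ERR=692246939859301/8796093022208
(4,0): OLD=408266233537/2147483648 → NEW=255, ERR=-139342096703/2147483648
(4,1): OLD=5448295934413/34359738368 → NEW=255, ERR=-3313437349427/34359738368
(4,2): OLD=161234560753751/1099511627776 → NEW=255, ERR=-119140904329129/1099511627776
(4,3): OLD=1690670333246035/17592186044416 → NEW=0, ERR=1690670333246035/17592186044416
(4,4): OLD=53233513787252355/281474976710656 → NEW=255, ERR=-18542605273964925/281474976710656
(4,5): OLD=712291836238383797/4503599627370496 → NEW=255, ERR=-436126068741092683/4503599627370496
(5,0): OLD=90512750434743/549755813888 → NEW=255, ERR=-49674982106697/549755813888
(5,1): OLD=1670557570493223/17592186044416 → NEW=0, ERR=1670557570493223/17592186044416
(5,2): OLD=31901740951529757/140737488355328 → NEW=255, ERR=-3986318579078883/140737488355328
(5,3): OLD=912051603206007823/4503599627370496 → NEW=255, ERR=-236366301773468657/4503599627370496
(5,4): OLD=1227689865004799503/9007199254740992 → NEW=255, ERR=-1069145944954153457/9007199254740992
(5,5): OLD=17104967884693575131/144115188075855872 → NEW=0, ERR=17104967884693575131/144115188075855872
(6,0): OLD=60395545334305749/281474976710656 → NEW=255, ERR=-11380573726911531/281474976710656
(6,1): OLD=972903007122631601/4503599627370496 → NEW=255, ERR=-175514897856844879/4503599627370496
(6,2): OLD=3444219214364349385/18014398509481984 → NEW=255, ERR=-1149452405553556535/18014398509481984
(6,3): OLD=45441447688095567493/288230376151711744 → NEW=255, ERR=-28057298230590927227/288230376151711744
(6,4): OLD=794560767481439794661/4611686018427387904 → NEW=255, ERR=-381419167217544120859/4611686018427387904
Target (6,4): original=233, with diffused error = 794560767481439794661/4611686018427387904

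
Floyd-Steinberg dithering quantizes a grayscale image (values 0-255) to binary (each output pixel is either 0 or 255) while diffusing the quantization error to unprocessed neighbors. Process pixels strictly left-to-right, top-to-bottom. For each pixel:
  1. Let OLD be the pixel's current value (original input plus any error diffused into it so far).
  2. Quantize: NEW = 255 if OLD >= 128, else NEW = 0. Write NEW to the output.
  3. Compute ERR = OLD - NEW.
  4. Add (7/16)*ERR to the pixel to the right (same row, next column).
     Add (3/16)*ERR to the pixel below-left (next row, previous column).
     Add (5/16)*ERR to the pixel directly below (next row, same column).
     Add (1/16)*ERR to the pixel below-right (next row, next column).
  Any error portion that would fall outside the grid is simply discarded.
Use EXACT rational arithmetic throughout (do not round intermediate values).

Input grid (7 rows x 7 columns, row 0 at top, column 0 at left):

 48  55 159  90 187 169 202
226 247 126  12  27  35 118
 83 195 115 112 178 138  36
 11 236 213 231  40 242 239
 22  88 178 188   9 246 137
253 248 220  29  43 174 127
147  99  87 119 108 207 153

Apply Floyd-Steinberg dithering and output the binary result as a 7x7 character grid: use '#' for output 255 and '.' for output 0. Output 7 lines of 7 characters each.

Answer: ..#.###
##.....
.##.##.
.###.##
..##.#.
###..#.
#..#.##

Derivation:
(0,0): OLD=48 → NEW=0, ERR=48
(0,1): OLD=76 → NEW=0, ERR=76
(0,2): OLD=769/4 → NEW=255, ERR=-251/4
(0,3): OLD=4003/64 → NEW=0, ERR=4003/64
(0,4): OLD=219509/1024 → NEW=255, ERR=-41611/1024
(0,5): OLD=2477619/16384 → NEW=255, ERR=-1700301/16384
(0,6): OLD=41050981/262144 → NEW=255, ERR=-25795739/262144
(1,0): OLD=1021/4 → NEW=255, ERR=1/4
(1,1): OLD=8387/32 → NEW=255, ERR=227/32
(1,2): OLD=128995/1024 → NEW=0, ERR=128995/1024
(1,3): OLD=307681/4096 → NEW=0, ERR=307681/4096
(1,4): OLD=8287941/262144 → NEW=0, ERR=8287941/262144
(1,5): OLD=-9623743/2097152 → NEW=0, ERR=-9623743/2097152
(1,6): OLD=2642588687/33554432 → NEW=0, ERR=2642588687/33554432
(2,0): OLD=43217/512 → NEW=0, ERR=43217/512
(2,1): OLD=4223479/16384 → NEW=255, ERR=45559/16384
(2,2): OLD=44593469/262144 → NEW=255, ERR=-22253251/262144
(2,3): OLD=235166877/2097152 → NEW=0, ERR=235166877/2097152
(2,4): OLD=4039518059/16777216 → NEW=255, ERR=-238672021/16777216
(2,5): OLD=78965500631/536870912 → NEW=255, ERR=-57936581929/536870912
(2,6): OLD=112624988561/8589934592 → NEW=0, ERR=112624988561/8589934592
(3,0): OLD=9934981/262144 → NEW=0, ERR=9934981/262144
(3,1): OLD=509206341/2097152 → NEW=255, ERR=-25567419/2097152
(3,2): OLD=3394662113/16777216 → NEW=255, ERR=-883527967/16777216
(3,3): OLD=3943146595/16777216 → NEW=255, ERR=-335043485/16777216
(3,4): OLD=116753094405/8589934592 → NEW=0, ERR=116753094405/8589934592
(3,5): OLD=14829123368835/68719476736 → NEW=255, ERR=-2694343198845/68719476736
(3,6): OLD=241011993702077/1099511627776 → NEW=255, ERR=-39363471380803/1099511627776
(4,0): OLD=1058894487/33554432 → NEW=0, ERR=1058894487/33554432
(4,1): OLD=48582017911/536870912 → NEW=0, ERR=48582017911/536870912
(4,2): OLD=1689008574209/8589934592 → NEW=255, ERR=-501424746751/8589934592
(4,3): OLD=10684365833995/68719476736 → NEW=255, ERR=-6839100733685/68719476736
(4,4): OLD=-21381672210353/549755813888 → NEW=0, ERR=-21381672210353/549755813888
(4,5): OLD=3709640882015225/17592186044416 → NEW=255, ERR=-776366559310855/17592186044416
(4,6): OLD=29288676324815327/281474976710656 → NEW=0, ERR=29288676324815327/281474976710656
(5,0): OLD=2403711064469/8589934592 → NEW=255, ERR=213277743509/8589934592
(5,1): OLD=19115584423459/68719476736 → NEW=255, ERR=1592117855779/68719476736
(5,2): OLD=109340794661343/549755813888 → NEW=255, ERR=-30846937880097/549755813888
(5,3): OLD=-165321048643585/4398046511104 → NEW=0, ERR=-165321048643585/4398046511104
(5,4): OLD=-26542382874577/281474976710656 → NEW=0, ERR=-26542382874577/281474976710656
(5,5): OLD=399124913270110555/2251799813685248 → NEW=255, ERR=-175084039219627685/2251799813685248
(5,6): OLD=4422241080271853781/36028797018963968 → NEW=0, ERR=4422241080271853781/36028797018963968
(6,0): OLD=174935672590769/1099511627776 → NEW=255, ERR=-105439792492111/1099511627776
(6,1): OLD=973135223303297/17592186044416 → NEW=0, ERR=973135223303297/17592186044416
(6,2): OLD=24788489063491035/281474976710656 → NEW=0, ERR=24788489063491035/281474976710656
(6,3): OLD=320335892096172837/2251799813685248 → NEW=255, ERR=-253873060393565403/2251799813685248
(6,4): OLD=375760116353442267/9007199254740992 → NEW=0, ERR=375760116353442267/9007199254740992
(6,5): OLD=129105261662942446179/576460752303423488 → NEW=255, ERR=-17892230174430543261/576460752303423488
(6,6): OLD=1594888082799290510917/9223372036854775808 → NEW=255, ERR=-757071786598677320123/9223372036854775808
Row 0: ..#.###
Row 1: ##.....
Row 2: .##.##.
Row 3: .###.##
Row 4: ..##.#.
Row 5: ###..#.
Row 6: #..#.##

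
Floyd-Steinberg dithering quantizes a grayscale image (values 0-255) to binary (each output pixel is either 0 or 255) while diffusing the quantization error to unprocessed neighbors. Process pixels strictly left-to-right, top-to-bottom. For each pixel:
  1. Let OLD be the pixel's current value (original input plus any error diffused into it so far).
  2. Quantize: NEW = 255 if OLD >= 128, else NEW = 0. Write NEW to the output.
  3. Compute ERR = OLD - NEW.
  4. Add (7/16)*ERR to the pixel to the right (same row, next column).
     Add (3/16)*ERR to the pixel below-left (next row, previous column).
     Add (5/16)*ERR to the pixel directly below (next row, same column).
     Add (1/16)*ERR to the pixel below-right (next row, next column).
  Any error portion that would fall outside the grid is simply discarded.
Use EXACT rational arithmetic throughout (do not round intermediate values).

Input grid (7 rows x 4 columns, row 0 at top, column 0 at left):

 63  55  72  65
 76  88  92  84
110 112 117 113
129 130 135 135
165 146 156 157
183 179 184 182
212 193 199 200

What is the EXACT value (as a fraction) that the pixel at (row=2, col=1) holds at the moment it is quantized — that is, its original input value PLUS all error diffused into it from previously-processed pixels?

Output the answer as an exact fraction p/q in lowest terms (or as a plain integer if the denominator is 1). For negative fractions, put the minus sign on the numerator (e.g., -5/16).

Answer: 69872549/1048576

Derivation:
(0,0): OLD=63 → NEW=0, ERR=63
(0,1): OLD=1321/16 → NEW=0, ERR=1321/16
(0,2): OLD=27679/256 → NEW=0, ERR=27679/256
(0,3): OLD=459993/4096 → NEW=0, ERR=459993/4096
(1,0): OLD=28459/256 → NEW=0, ERR=28459/256
(1,1): OLD=382253/2048 → NEW=255, ERR=-139987/2048
(1,2): OLD=8001969/65536 → NEW=0, ERR=8001969/65536
(1,3): OLD=187979431/1048576 → NEW=255, ERR=-79407449/1048576
(2,0): OLD=4322879/32768 → NEW=255, ERR=-4032961/32768
(2,1): OLD=69872549/1048576 → NEW=0, ERR=69872549/1048576
Target (2,1): original=112, with diffused error = 69872549/1048576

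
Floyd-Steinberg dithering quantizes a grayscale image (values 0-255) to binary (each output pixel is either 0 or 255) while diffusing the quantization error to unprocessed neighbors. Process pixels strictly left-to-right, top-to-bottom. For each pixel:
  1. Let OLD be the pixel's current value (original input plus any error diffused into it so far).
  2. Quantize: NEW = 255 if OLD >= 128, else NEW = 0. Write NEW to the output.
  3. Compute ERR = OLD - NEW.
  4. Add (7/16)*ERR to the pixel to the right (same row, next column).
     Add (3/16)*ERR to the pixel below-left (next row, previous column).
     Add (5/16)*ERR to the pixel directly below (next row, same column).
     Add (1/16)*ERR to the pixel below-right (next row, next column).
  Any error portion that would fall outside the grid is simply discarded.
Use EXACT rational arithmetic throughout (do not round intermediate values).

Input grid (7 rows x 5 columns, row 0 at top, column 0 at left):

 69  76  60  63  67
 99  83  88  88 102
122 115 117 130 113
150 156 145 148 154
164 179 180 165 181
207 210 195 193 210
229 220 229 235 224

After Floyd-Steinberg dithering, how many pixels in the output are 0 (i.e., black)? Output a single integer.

Answer: 14

Derivation:
(0,0): OLD=69 → NEW=0, ERR=69
(0,1): OLD=1699/16 → NEW=0, ERR=1699/16
(0,2): OLD=27253/256 → NEW=0, ERR=27253/256
(0,3): OLD=448819/4096 → NEW=0, ERR=448819/4096
(0,4): OLD=7532645/65536 → NEW=0, ERR=7532645/65536
(1,0): OLD=35961/256 → NEW=255, ERR=-29319/256
(1,1): OLD=185039/2048 → NEW=0, ERR=185039/2048
(1,2): OLD=12319355/65536 → NEW=255, ERR=-4392325/65536
(1,3): OLD=31752159/262144 → NEW=0, ERR=31752159/262144
(1,4): OLD=829461437/4194304 → NEW=255, ERR=-240086083/4194304
(2,0): OLD=3380053/32768 → NEW=0, ERR=3380053/32768
(2,1): OLD=176830583/1048576 → NEW=255, ERR=-90556297/1048576
(2,2): OLD=1453420069/16777216 → NEW=0, ERR=1453420069/16777216
(2,3): OLD=51225772447/268435456 → NEW=255, ERR=-17225268833/268435456
(2,4): OLD=320441086873/4294967296 → NEW=0, ERR=320441086873/4294967296
(3,0): OLD=2785721989/16777216 → NEW=255, ERR=-1492468091/16777216
(3,1): OLD=15137499041/134217728 → NEW=0, ERR=15137499041/134217728
(3,2): OLD=876110631483/4294967296 → NEW=255, ERR=-219106028997/4294967296
(3,3): OLD=1074014705699/8589934592 → NEW=0, ERR=1074014705699/8589934592
(3,4): OLD=31336904040655/137438953472 → NEW=255, ERR=-3710029094705/137438953472
(4,0): OLD=337901091755/2147483648 → NEW=255, ERR=-209707238485/2147483648
(4,1): OLD=10747494925227/68719476736 → NEW=255, ERR=-6775971642453/68719476736
(4,2): OLD=166478561628517/1099511627776 → NEW=255, ERR=-113896903454363/1099511627776
(4,3): OLD=2647669943099307/17592186044416 → NEW=255, ERR=-1838337498226773/17592186044416
(4,4): OLD=37903771793701677/281474976710656 → NEW=255, ERR=-33872347267515603/281474976710656
(5,0): OLD=173717833864673/1099511627776 → NEW=255, ERR=-106657631218207/1099511627776
(5,1): OLD=978308551468131/8796093022208 → NEW=0, ERR=978308551468131/8796093022208
(5,2): OLD=52222526667634427/281474976710656 → NEW=255, ERR=-19553592393582853/281474976710656
(5,3): OLD=113619483095605045/1125899906842624 → NEW=0, ERR=113619483095605045/1125899906842624
(5,4): OLD=3783259523423626423/18014398509481984 → NEW=255, ERR=-810412096494279497/18014398509481984
(6,0): OLD=30897505239046225/140737488355328 → NEW=255, ERR=-4990554291562415/140737488355328
(6,1): OLD=991488395401926719/4503599627370496 → NEW=255, ERR=-156929509577549761/4503599627370496
(6,2): OLD=15702722851654964389/72057594037927936 → NEW=255, ERR=-2671963628016659291/72057594037927936
(6,3): OLD=273860377966397474391/1152921504606846976 → NEW=255, ERR=-20134605708348504489/1152921504606846976
(6,4): OLD=3848142912364230157601/18446744073709551616 → NEW=255, ERR=-855776826431705504479/18446744073709551616
Output grid:
  Row 0: .....  (5 black, running=5)
  Row 1: #.#.#  (2 black, running=7)
  Row 2: .#.#.  (3 black, running=10)
  Row 3: #.#.#  (2 black, running=12)
  Row 4: #####  (0 black, running=12)
  Row 5: #.#.#  (2 black, running=14)
  Row 6: #####  (0 black, running=14)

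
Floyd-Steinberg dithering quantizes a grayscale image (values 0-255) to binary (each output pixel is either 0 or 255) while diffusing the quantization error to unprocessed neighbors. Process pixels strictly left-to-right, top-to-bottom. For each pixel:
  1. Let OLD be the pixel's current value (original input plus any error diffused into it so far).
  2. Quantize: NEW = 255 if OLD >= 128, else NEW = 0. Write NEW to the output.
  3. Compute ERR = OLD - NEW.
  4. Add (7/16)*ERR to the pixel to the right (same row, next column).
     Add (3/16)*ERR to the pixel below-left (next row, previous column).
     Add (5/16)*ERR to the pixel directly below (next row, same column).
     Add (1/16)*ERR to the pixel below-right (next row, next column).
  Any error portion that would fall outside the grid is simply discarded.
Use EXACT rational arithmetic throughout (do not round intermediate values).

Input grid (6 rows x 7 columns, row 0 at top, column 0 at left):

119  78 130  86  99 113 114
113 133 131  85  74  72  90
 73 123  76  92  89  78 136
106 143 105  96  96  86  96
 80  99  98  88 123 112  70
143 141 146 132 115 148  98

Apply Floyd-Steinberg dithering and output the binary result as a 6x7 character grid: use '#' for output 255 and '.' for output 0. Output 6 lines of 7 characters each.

(0,0): OLD=119 → NEW=0, ERR=119
(0,1): OLD=2081/16 → NEW=255, ERR=-1999/16
(0,2): OLD=19287/256 → NEW=0, ERR=19287/256
(0,3): OLD=487265/4096 → NEW=0, ERR=487265/4096
(0,4): OLD=9898919/65536 → NEW=255, ERR=-6812761/65536
(0,5): OLD=70799761/1048576 → NEW=0, ERR=70799761/1048576
(0,6): OLD=2408200951/16777216 → NEW=255, ERR=-1869989129/16777216
(1,0): OLD=32451/256 → NEW=0, ERR=32451/256
(1,1): OLD=350165/2048 → NEW=255, ERR=-172075/2048
(1,2): OLD=8669177/65536 → NEW=255, ERR=-8042503/65536
(1,3): OLD=14077957/262144 → NEW=0, ERR=14077957/262144
(1,4): OLD=1427815023/16777216 → NEW=0, ERR=1427815023/16777216
(1,5): OLD=13816002335/134217728 → NEW=0, ERR=13816002335/134217728
(1,6): OLD=224248348913/2147483648 → NEW=0, ERR=224248348913/2147483648
(2,0): OLD=3173879/32768 → NEW=0, ERR=3173879/32768
(2,1): OLD=130057101/1048576 → NEW=0, ERR=130057101/1048576
(2,2): OLD=1622900967/16777216 → NEW=0, ERR=1622900967/16777216
(2,3): OLD=21392939631/134217728 → NEW=255, ERR=-12832581009/134217728
(2,4): OLD=103533249759/1073741824 → NEW=0, ERR=103533249759/1073741824
(2,5): OLD=6090310645813/34359738368 → NEW=255, ERR=-2671422638027/34359738368
(2,6): OLD=77543596733379/549755813888 → NEW=255, ERR=-62644135808061/549755813888
(3,0): OLD=2676376839/16777216 → NEW=255, ERR=-1601813241/16777216
(3,1): OLD=22035937275/134217728 → NEW=255, ERR=-12189583365/134217728
(3,2): OLD=91612152033/1073741824 → NEW=0, ERR=91612152033/1073741824
(3,3): OLD=547928669175/4294967296 → NEW=0, ERR=547928669175/4294967296
(3,4): OLD=88726474916103/549755813888 → NEW=255, ERR=-51461257625337/549755813888
(3,5): OLD=23799000971397/4398046511104 → NEW=0, ERR=23799000971397/4398046511104
(3,6): OLD=4074284917865627/70368744177664 → NEW=0, ERR=4074284917865627/70368744177664
(4,0): OLD=71157412105/2147483648 → NEW=0, ERR=71157412105/2147483648
(4,1): OLD=3269190131317/34359738368 → NEW=0, ERR=3269190131317/34359738368
(4,2): OLD=101448099724283/549755813888 → NEW=255, ERR=-38739632817157/549755813888
(4,3): OLD=373037376735545/4398046511104 → NEW=0, ERR=373037376735545/4398046511104
(4,4): OLD=4920321413068699/35184372088832 → NEW=255, ERR=-4051693469583461/35184372088832
(4,5): OLD=76916814847470939/1125899906842624 → NEW=0, ERR=76916814847470939/1125899906842624
(4,6): OLD=2131460937273963245/18014398509481984 → NEW=0, ERR=2131460937273963245/18014398509481984
(5,0): OLD=94115244748335/549755813888 → NEW=255, ERR=-46072487793105/549755813888
(5,1): OLD=540637155566181/4398046511104 → NEW=0, ERR=540637155566181/4398046511104
(5,2): OLD=7023139946615571/35184372088832 → NEW=255, ERR=-1948874936036589/35184372088832
(5,3): OLD=30477173729865215/281474976710656 → NEW=0, ERR=30477173729865215/281474976710656
(5,4): OLD=2602993750880012757/18014398509481984 → NEW=255, ERR=-1990677869037893163/18014398509481984
(5,5): OLD=19598305765190459397/144115188075855872 → NEW=255, ERR=-17151067194152787963/144115188075855872
(5,6): OLD=201018934335307301547/2305843009213693952 → NEW=0, ERR=201018934335307301547/2305843009213693952
Row 0: .#..#.#
Row 1: .##....
Row 2: ...#.##
Row 3: ##..#..
Row 4: ..#.#..
Row 5: #.#.##.

Answer: .#..#.#
.##....
...#.##
##..#..
..#.#..
#.#.##.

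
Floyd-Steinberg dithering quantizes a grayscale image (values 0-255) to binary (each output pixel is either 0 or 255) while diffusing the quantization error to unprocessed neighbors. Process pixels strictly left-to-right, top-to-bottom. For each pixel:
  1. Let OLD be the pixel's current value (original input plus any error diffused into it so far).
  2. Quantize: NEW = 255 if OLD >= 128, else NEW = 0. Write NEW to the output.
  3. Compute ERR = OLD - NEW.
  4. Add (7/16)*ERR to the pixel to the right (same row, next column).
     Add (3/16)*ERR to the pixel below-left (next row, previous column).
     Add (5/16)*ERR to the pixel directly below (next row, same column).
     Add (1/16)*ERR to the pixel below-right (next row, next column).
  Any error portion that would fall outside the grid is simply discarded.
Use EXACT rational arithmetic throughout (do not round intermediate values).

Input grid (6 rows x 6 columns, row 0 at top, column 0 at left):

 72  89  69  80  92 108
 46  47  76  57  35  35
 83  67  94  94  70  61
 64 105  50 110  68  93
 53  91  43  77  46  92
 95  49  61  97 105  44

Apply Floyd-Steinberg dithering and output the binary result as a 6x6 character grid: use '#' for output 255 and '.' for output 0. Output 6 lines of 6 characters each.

(0,0): OLD=72 → NEW=0, ERR=72
(0,1): OLD=241/2 → NEW=0, ERR=241/2
(0,2): OLD=3895/32 → NEW=0, ERR=3895/32
(0,3): OLD=68225/512 → NEW=255, ERR=-62335/512
(0,4): OLD=317319/8192 → NEW=0, ERR=317319/8192
(0,5): OLD=16377009/131072 → NEW=0, ERR=16377009/131072
(1,0): OLD=2915/32 → NEW=0, ERR=2915/32
(1,1): OLD=38869/256 → NEW=255, ERR=-26411/256
(1,2): OLD=439129/8192 → NEW=0, ERR=439129/8192
(1,3): OLD=1876821/32768 → NEW=0, ERR=1876821/32768
(1,4): OLD=184510095/2097152 → NEW=0, ERR=184510095/2097152
(1,5): OLD=3857370169/33554432 → NEW=0, ERR=3857370169/33554432
(2,0): OLD=377335/4096 → NEW=0, ERR=377335/4096
(2,1): OLD=11902381/131072 → NEW=0, ERR=11902381/131072
(2,2): OLD=324578695/2097152 → NEW=255, ERR=-210195065/2097152
(2,3): OLD=1474640591/16777216 → NEW=0, ERR=1474640591/16777216
(2,4): OLD=86480714925/536870912 → NEW=255, ERR=-50421367635/536870912
(2,5): OLD=526860634507/8589934592 → NEW=0, ERR=526860634507/8589934592
(3,0): OLD=230298471/2097152 → NEW=0, ERR=230298471/2097152
(3,1): OLD=2825052731/16777216 → NEW=255, ERR=-1453137349/16777216
(3,2): OLD=394717649/134217728 → NEW=0, ERR=394717649/134217728
(3,3): OLD=986813354307/8589934592 → NEW=0, ERR=986813354307/8589934592
(3,4): OLD=7277715395779/68719476736 → NEW=0, ERR=7277715395779/68719476736
(3,5): OLD=167819079476621/1099511627776 → NEW=255, ERR=-112556385606259/1099511627776
(4,0): OLD=19079605961/268435456 → NEW=0, ERR=19079605961/268435456
(4,1): OLD=439994787925/4294967296 → NEW=0, ERR=439994787925/4294967296
(4,2): OLD=14412545418159/137438953472 → NEW=0, ERR=14412545418159/137438953472
(4,3): OLD=393228160196427/2199023255552 → NEW=255, ERR=-167522769969333/2199023255552
(4,4): OLD=1187542094690619/35184372088832 → NEW=0, ERR=1187542094690619/35184372088832
(4,5): OLD=45821358963232445/562949953421312 → NEW=0, ERR=45821358963232445/562949953421312
(5,0): OLD=9374703130575/68719476736 → NEW=255, ERR=-8148763437105/68719476736
(5,1): OLD=117075011977087/2199023255552 → NEW=0, ERR=117075011977087/2199023255552
(5,2): OLD=1920742218110341/17592186044416 → NEW=0, ERR=1920742218110341/17592186044416
(5,3): OLD=75346952848985959/562949953421312 → NEW=255, ERR=-68205285273448601/562949953421312
(5,4): OLD=82237567523307695/1125899906842624 → NEW=0, ERR=82237567523307695/1125899906842624
(5,5): OLD=1864511443742785419/18014398509481984 → NEW=0, ERR=1864511443742785419/18014398509481984
Row 0: ...#..
Row 1: .#....
Row 2: ..#.#.
Row 3: .#...#
Row 4: ...#..
Row 5: #..#..

Answer: ...#..
.#....
..#.#.
.#...#
...#..
#..#..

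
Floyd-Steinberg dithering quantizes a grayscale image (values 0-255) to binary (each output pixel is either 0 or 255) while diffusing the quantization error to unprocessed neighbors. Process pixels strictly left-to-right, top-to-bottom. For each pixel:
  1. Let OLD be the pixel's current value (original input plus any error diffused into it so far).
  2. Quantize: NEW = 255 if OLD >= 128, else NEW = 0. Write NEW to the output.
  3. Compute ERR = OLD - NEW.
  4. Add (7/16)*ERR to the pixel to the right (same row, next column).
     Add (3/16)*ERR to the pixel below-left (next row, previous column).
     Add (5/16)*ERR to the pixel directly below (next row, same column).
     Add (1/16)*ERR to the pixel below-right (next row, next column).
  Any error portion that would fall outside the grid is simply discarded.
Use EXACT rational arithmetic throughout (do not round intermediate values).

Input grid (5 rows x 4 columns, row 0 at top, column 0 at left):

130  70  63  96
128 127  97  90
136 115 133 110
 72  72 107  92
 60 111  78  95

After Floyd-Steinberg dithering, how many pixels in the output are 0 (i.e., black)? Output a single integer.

(0,0): OLD=130 → NEW=255, ERR=-125
(0,1): OLD=245/16 → NEW=0, ERR=245/16
(0,2): OLD=17843/256 → NEW=0, ERR=17843/256
(0,3): OLD=518117/4096 → NEW=0, ERR=518117/4096
(1,0): OLD=23503/256 → NEW=0, ERR=23503/256
(1,1): OLD=362921/2048 → NEW=255, ERR=-159319/2048
(1,2): OLD=7171037/65536 → NEW=0, ERR=7171037/65536
(1,3): OLD=190586267/1048576 → NEW=255, ERR=-76800613/1048576
(2,0): OLD=4918611/32768 → NEW=255, ERR=-3437229/32768
(2,1): OLD=74503873/1048576 → NEW=0, ERR=74503873/1048576
(2,2): OLD=376825829/2097152 → NEW=255, ERR=-157947931/2097152
(2,3): OLD=2046819057/33554432 → NEW=0, ERR=2046819057/33554432
(3,0): OLD=881514531/16777216 → NEW=0, ERR=881514531/16777216
(3,1): OLD=25907652797/268435456 → NEW=0, ERR=25907652797/268435456
(3,2): OLD=608025043267/4294967296 → NEW=255, ERR=-487191617213/4294967296
(3,3): OLD=3898337373013/68719476736 → NEW=0, ERR=3898337373013/68719476736
(4,0): OLD=405942158631/4294967296 → NEW=0, ERR=405942158631/4294967296
(4,1): OLD=5653081060085/34359738368 → NEW=255, ERR=-3108652223755/34359738368
(4,2): OLD=21592817691989/1099511627776 → NEW=0, ERR=21592817691989/1099511627776
(4,3): OLD=2009553333897955/17592186044416 → NEW=0, ERR=2009553333897955/17592186044416
Output grid:
  Row 0: #...  (3 black, running=3)
  Row 1: .#.#  (2 black, running=5)
  Row 2: #.#.  (2 black, running=7)
  Row 3: ..#.  (3 black, running=10)
  Row 4: .#..  (3 black, running=13)

Answer: 13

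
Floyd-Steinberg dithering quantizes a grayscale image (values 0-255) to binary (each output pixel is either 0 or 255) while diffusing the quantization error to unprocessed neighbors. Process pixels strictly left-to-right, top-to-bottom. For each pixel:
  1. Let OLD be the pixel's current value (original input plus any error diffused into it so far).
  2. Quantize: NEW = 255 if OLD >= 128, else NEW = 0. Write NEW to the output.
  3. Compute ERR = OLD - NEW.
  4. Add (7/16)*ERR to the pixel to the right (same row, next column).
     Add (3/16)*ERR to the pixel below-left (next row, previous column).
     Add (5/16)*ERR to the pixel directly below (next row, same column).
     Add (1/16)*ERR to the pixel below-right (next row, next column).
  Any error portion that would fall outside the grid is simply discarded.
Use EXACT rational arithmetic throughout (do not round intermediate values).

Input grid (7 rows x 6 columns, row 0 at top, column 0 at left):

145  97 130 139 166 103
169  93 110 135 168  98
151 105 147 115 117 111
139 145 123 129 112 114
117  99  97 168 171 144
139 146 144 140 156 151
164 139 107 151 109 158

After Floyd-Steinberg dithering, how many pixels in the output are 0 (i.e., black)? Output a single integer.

(0,0): OLD=145 → NEW=255, ERR=-110
(0,1): OLD=391/8 → NEW=0, ERR=391/8
(0,2): OLD=19377/128 → NEW=255, ERR=-13263/128
(0,3): OLD=191831/2048 → NEW=0, ERR=191831/2048
(0,4): OLD=6782305/32768 → NEW=255, ERR=-1573535/32768
(0,5): OLD=42986919/524288 → NEW=0, ERR=42986919/524288
(1,0): OLD=18405/128 → NEW=255, ERR=-14235/128
(1,1): OLD=34115/1024 → NEW=0, ERR=34115/1024
(1,2): OLD=3696639/32768 → NEW=0, ERR=3696639/32768
(1,3): OLD=25971475/131072 → NEW=255, ERR=-7451885/131072
(1,4): OLD=1252820057/8388608 → NEW=255, ERR=-886274983/8388608
(1,5): OLD=9985541023/134217728 → NEW=0, ERR=9985541023/134217728
(2,0): OLD=2006929/16384 → NEW=0, ERR=2006929/16384
(2,1): OLD=96051403/524288 → NEW=255, ERR=-37642037/524288
(2,2): OLD=1193406497/8388608 → NEW=255, ERR=-945688543/8388608
(2,3): OLD=2359065177/67108864 → NEW=0, ERR=2359065177/67108864
(2,4): OLD=235706393483/2147483648 → NEW=0, ERR=235706393483/2147483648
(2,5): OLD=6035832599421/34359738368 → NEW=255, ERR=-2725900684419/34359738368
(3,0): OLD=1374199041/8388608 → NEW=255, ERR=-764895999/8388608
(3,1): OLD=4643208813/67108864 → NEW=0, ERR=4643208813/67108864
(3,2): OLD=64502089559/536870912 → NEW=0, ERR=64502089559/536870912
(3,3): OLD=7080938098885/34359738368 → NEW=255, ERR=-1680795184955/34359738368
(3,4): OLD=30846867828389/274877906944 → NEW=0, ERR=30846867828389/274877906944
(3,5): OLD=638439768053643/4398046511104 → NEW=255, ERR=-483062092277877/4398046511104
(4,0): OLD=108961579887/1073741824 → NEW=0, ERR=108961579887/1073741824
(4,1): OLD=3124100662947/17179869184 → NEW=255, ERR=-1256765978973/17179869184
(4,2): OLD=53707196257785/549755813888 → NEW=0, ERR=53707196257785/549755813888
(4,3): OLD=1970361733417789/8796093022208 → NEW=255, ERR=-272641987245251/8796093022208
(4,4): OLD=23764459329570829/140737488355328 → NEW=255, ERR=-12123600201037811/140737488355328
(4,5): OLD=177897633327085883/2251799813685248 → NEW=0, ERR=177897633327085883/2251799813685248
(5,0): OLD=43154657519257/274877906944 → NEW=255, ERR=-26939208751463/274877906944
(5,1): OLD=922908019761705/8796093022208 → NEW=0, ERR=922908019761705/8796093022208
(5,2): OLD=14780870009576019/70368744177664 → NEW=255, ERR=-3163159755728301/70368744177664
(5,3): OLD=226534619994997953/2251799813685248 → NEW=0, ERR=226534619994997953/2251799813685248
(5,4): OLD=837530401260851649/4503599627370496 → NEW=255, ERR=-310887503718624831/4503599627370496
(5,5): OLD=10095505300534393397/72057594037927936 → NEW=255, ERR=-8279181179137230283/72057594037927936
(6,0): OLD=21539398749324827/140737488355328 → NEW=255, ERR=-14348660781283813/140737488355328
(6,1): OLD=253620356799080319/2251799813685248 → NEW=0, ERR=253620356799080319/2251799813685248
(6,2): OLD=1510046632687542247/9007199254740992 → NEW=255, ERR=-786789177271410713/9007199254740992
(6,3): OLD=18514352087409349227/144115188075855872 → NEW=255, ERR=-18235020871933898133/144115188075855872
(6,4): OLD=38772869910631868171/2305843009213693952 → NEW=0, ERR=38772869910631868171/2305843009213693952
(6,5): OLD=4616737826100748629101/36893488147419103232 → NEW=0, ERR=4616737826100748629101/36893488147419103232
Output grid:
  Row 0: #.#.#.  (3 black, running=3)
  Row 1: #..##.  (3 black, running=6)
  Row 2: .##..#  (3 black, running=9)
  Row 3: #..#.#  (3 black, running=12)
  Row 4: .#.##.  (3 black, running=15)
  Row 5: #.#.##  (2 black, running=17)
  Row 6: #.##..  (3 black, running=20)

Answer: 20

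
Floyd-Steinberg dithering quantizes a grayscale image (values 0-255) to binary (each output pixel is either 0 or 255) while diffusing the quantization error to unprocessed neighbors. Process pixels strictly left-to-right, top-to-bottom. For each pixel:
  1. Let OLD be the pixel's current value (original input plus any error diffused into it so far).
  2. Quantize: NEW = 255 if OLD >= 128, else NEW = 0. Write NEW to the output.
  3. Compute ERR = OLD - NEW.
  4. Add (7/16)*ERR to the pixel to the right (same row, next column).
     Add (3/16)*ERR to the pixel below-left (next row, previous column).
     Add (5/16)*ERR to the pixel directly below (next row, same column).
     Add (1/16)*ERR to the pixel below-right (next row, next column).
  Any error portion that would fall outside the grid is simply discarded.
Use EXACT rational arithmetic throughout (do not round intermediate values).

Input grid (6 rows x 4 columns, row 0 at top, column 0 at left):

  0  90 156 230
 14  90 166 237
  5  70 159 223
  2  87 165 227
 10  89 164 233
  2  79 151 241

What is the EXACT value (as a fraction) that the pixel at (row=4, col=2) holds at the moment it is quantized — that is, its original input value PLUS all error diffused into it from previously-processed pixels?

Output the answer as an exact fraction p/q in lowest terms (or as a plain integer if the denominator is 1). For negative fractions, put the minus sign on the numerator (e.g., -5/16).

Answer: 2908222047837/34359738368

Derivation:
(0,0): OLD=0 → NEW=0, ERR=0
(0,1): OLD=90 → NEW=0, ERR=90
(0,2): OLD=1563/8 → NEW=255, ERR=-477/8
(0,3): OLD=26101/128 → NEW=255, ERR=-6539/128
(1,0): OLD=247/8 → NEW=0, ERR=247/8
(1,1): OLD=7709/64 → NEW=0, ERR=7709/64
(1,2): OLD=401637/2048 → NEW=255, ERR=-120603/2048
(1,3): OLD=6276563/32768 → NEW=255, ERR=-2079277/32768
(2,0): OLD=38127/1024 → NEW=0, ERR=38127/1024
(2,1): OLD=3762401/32768 → NEW=0, ERR=3762401/32768
(2,2): OLD=6109971/32768 → NEW=255, ERR=-2245869/32768
(2,3): OLD=22217277/131072 → NEW=255, ERR=-11206083/131072
(3,0): OLD=18436099/524288 → NEW=0, ERR=18436099/524288
(3,1): OLD=1071572981/8388608 → NEW=0, ERR=1071572981/8388608
(3,2): OLD=25583830387/134217728 → NEW=255, ERR=-8641690253/134217728
(3,3): OLD=360412731941/2147483648 → NEW=255, ERR=-187195598299/2147483648
(4,0): OLD=6031784143/134217728 → NEW=0, ERR=6031784143/134217728
(4,1): OLD=148934471369/1073741824 → NEW=255, ERR=-124869693751/1073741824
(4,2): OLD=2908222047837/34359738368 → NEW=0, ERR=2908222047837/34359738368
Target (4,2): original=164, with diffused error = 2908222047837/34359738368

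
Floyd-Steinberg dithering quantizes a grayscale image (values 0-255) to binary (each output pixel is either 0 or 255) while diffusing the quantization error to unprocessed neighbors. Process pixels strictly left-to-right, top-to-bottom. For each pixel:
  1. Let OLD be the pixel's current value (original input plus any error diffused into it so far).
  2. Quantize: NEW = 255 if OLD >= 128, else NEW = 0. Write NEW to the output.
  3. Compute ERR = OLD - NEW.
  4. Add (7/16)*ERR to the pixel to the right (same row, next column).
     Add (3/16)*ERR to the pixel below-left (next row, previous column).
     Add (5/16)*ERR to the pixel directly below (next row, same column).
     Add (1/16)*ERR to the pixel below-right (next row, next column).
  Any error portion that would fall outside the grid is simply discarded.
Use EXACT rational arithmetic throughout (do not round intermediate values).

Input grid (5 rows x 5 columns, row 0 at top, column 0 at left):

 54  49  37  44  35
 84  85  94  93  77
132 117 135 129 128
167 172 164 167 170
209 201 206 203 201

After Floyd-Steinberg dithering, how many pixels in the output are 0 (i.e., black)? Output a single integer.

Answer: 12

Derivation:
(0,0): OLD=54 → NEW=0, ERR=54
(0,1): OLD=581/8 → NEW=0, ERR=581/8
(0,2): OLD=8803/128 → NEW=0, ERR=8803/128
(0,3): OLD=151733/2048 → NEW=0, ERR=151733/2048
(0,4): OLD=2209011/32768 → NEW=0, ERR=2209011/32768
(1,0): OLD=14655/128 → NEW=0, ERR=14655/128
(1,1): OLD=178233/1024 → NEW=255, ERR=-82887/1024
(1,2): OLD=3227949/32768 → NEW=0, ERR=3227949/32768
(1,3): OLD=23093417/131072 → NEW=255, ERR=-10329943/131072
(1,4): OLD=143062235/2097152 → NEW=0, ERR=143062235/2097152
(2,0): OLD=2500227/16384 → NEW=255, ERR=-1677693/16384
(2,1): OLD=38027601/524288 → NEW=0, ERR=38027601/524288
(2,2): OLD=1490493747/8388608 → NEW=255, ERR=-648601293/8388608
(2,3): OLD=12011397865/134217728 → NEW=0, ERR=12011397865/134217728
(2,4): OLD=394159745567/2147483648 → NEW=255, ERR=-153448584673/2147483648
(3,0): OLD=1246549459/8388608 → NEW=255, ERR=-892545581/8388608
(3,1): OLD=8537527767/67108864 → NEW=0, ERR=8537527767/67108864
(3,2): OLD=465593863021/2147483648 → NEW=255, ERR=-82014467219/2147483648
(3,3): OLD=687312397637/4294967296 → NEW=255, ERR=-407904262843/4294967296
(3,4): OLD=7676860090169/68719476736 → NEW=0, ERR=7676860090169/68719476736
(4,0): OLD=214322801277/1073741824 → NEW=255, ERR=-59481363843/1073741824
(4,1): OLD=6965037690493/34359738368 → NEW=255, ERR=-1796695593347/34359738368
(4,2): OLD=88693183038451/549755813888 → NEW=255, ERR=-51494549502989/549755813888
(4,3): OLD=1327335247323773/8796093022208 → NEW=255, ERR=-915668473339267/8796093022208
(4,4): OLD=25956358373451755/140737488355328 → NEW=255, ERR=-9931701157156885/140737488355328
Output grid:
  Row 0: .....  (5 black, running=5)
  Row 1: .#.#.  (3 black, running=8)
  Row 2: #.#.#  (2 black, running=10)
  Row 3: #.##.  (2 black, running=12)
  Row 4: #####  (0 black, running=12)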